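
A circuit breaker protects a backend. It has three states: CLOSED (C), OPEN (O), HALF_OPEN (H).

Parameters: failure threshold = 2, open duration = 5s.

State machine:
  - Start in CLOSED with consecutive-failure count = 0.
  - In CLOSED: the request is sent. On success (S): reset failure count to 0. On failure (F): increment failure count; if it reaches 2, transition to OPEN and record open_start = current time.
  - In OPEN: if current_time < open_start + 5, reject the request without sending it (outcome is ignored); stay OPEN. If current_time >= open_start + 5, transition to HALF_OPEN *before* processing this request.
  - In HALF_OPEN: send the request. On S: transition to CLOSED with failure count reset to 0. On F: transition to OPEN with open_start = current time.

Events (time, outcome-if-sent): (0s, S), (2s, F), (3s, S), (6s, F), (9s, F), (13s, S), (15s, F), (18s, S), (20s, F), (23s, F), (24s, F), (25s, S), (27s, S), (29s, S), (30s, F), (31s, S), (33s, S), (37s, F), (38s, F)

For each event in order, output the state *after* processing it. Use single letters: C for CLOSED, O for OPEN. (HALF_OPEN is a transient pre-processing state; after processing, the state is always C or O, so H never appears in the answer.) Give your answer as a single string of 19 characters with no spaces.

State after each event:
  event#1 t=0s outcome=S: state=CLOSED
  event#2 t=2s outcome=F: state=CLOSED
  event#3 t=3s outcome=S: state=CLOSED
  event#4 t=6s outcome=F: state=CLOSED
  event#5 t=9s outcome=F: state=OPEN
  event#6 t=13s outcome=S: state=OPEN
  event#7 t=15s outcome=F: state=OPEN
  event#8 t=18s outcome=S: state=OPEN
  event#9 t=20s outcome=F: state=OPEN
  event#10 t=23s outcome=F: state=OPEN
  event#11 t=24s outcome=F: state=OPEN
  event#12 t=25s outcome=S: state=CLOSED
  event#13 t=27s outcome=S: state=CLOSED
  event#14 t=29s outcome=S: state=CLOSED
  event#15 t=30s outcome=F: state=CLOSED
  event#16 t=31s outcome=S: state=CLOSED
  event#17 t=33s outcome=S: state=CLOSED
  event#18 t=37s outcome=F: state=CLOSED
  event#19 t=38s outcome=F: state=OPEN

Answer: CCCCOOOOOOOCCCCCCCO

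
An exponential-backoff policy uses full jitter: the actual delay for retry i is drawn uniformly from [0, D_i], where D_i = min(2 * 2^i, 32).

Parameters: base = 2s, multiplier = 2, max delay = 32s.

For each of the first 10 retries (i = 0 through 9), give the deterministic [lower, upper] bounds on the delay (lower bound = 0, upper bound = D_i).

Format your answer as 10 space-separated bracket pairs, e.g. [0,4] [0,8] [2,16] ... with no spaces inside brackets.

Computing bounds per retry:
  i=0: D_i=min(2*2^0,32)=2, bounds=[0,2]
  i=1: D_i=min(2*2^1,32)=4, bounds=[0,4]
  i=2: D_i=min(2*2^2,32)=8, bounds=[0,8]
  i=3: D_i=min(2*2^3,32)=16, bounds=[0,16]
  i=4: D_i=min(2*2^4,32)=32, bounds=[0,32]
  i=5: D_i=min(2*2^5,32)=32, bounds=[0,32]
  i=6: D_i=min(2*2^6,32)=32, bounds=[0,32]
  i=7: D_i=min(2*2^7,32)=32, bounds=[0,32]
  i=8: D_i=min(2*2^8,32)=32, bounds=[0,32]
  i=9: D_i=min(2*2^9,32)=32, bounds=[0,32]

Answer: [0,2] [0,4] [0,8] [0,16] [0,32] [0,32] [0,32] [0,32] [0,32] [0,32]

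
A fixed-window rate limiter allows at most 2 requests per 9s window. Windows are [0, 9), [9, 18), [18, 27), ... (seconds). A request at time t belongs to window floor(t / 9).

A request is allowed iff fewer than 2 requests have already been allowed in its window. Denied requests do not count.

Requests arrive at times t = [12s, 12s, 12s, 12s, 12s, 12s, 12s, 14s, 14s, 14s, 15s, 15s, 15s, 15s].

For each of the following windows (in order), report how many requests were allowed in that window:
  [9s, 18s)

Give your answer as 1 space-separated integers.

Answer: 2

Derivation:
Processing requests:
  req#1 t=12s (window 1): ALLOW
  req#2 t=12s (window 1): ALLOW
  req#3 t=12s (window 1): DENY
  req#4 t=12s (window 1): DENY
  req#5 t=12s (window 1): DENY
  req#6 t=12s (window 1): DENY
  req#7 t=12s (window 1): DENY
  req#8 t=14s (window 1): DENY
  req#9 t=14s (window 1): DENY
  req#10 t=14s (window 1): DENY
  req#11 t=15s (window 1): DENY
  req#12 t=15s (window 1): DENY
  req#13 t=15s (window 1): DENY
  req#14 t=15s (window 1): DENY

Allowed counts by window: 2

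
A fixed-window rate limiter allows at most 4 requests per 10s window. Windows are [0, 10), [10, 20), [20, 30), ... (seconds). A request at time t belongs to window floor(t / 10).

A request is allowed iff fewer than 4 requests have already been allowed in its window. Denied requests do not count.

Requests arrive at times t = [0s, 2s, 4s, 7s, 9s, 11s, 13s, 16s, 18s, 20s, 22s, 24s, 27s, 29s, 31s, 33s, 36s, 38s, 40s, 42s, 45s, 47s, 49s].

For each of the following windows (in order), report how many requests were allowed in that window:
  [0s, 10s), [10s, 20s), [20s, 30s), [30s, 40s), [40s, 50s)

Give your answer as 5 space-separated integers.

Answer: 4 4 4 4 4

Derivation:
Processing requests:
  req#1 t=0s (window 0): ALLOW
  req#2 t=2s (window 0): ALLOW
  req#3 t=4s (window 0): ALLOW
  req#4 t=7s (window 0): ALLOW
  req#5 t=9s (window 0): DENY
  req#6 t=11s (window 1): ALLOW
  req#7 t=13s (window 1): ALLOW
  req#8 t=16s (window 1): ALLOW
  req#9 t=18s (window 1): ALLOW
  req#10 t=20s (window 2): ALLOW
  req#11 t=22s (window 2): ALLOW
  req#12 t=24s (window 2): ALLOW
  req#13 t=27s (window 2): ALLOW
  req#14 t=29s (window 2): DENY
  req#15 t=31s (window 3): ALLOW
  req#16 t=33s (window 3): ALLOW
  req#17 t=36s (window 3): ALLOW
  req#18 t=38s (window 3): ALLOW
  req#19 t=40s (window 4): ALLOW
  req#20 t=42s (window 4): ALLOW
  req#21 t=45s (window 4): ALLOW
  req#22 t=47s (window 4): ALLOW
  req#23 t=49s (window 4): DENY

Allowed counts by window: 4 4 4 4 4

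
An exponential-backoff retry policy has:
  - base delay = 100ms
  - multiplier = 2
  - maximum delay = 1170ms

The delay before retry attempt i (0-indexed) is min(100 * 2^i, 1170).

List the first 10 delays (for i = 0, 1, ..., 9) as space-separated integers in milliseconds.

Computing each delay:
  i=0: min(100*2^0, 1170) = 100
  i=1: min(100*2^1, 1170) = 200
  i=2: min(100*2^2, 1170) = 400
  i=3: min(100*2^3, 1170) = 800
  i=4: min(100*2^4, 1170) = 1170
  i=5: min(100*2^5, 1170) = 1170
  i=6: min(100*2^6, 1170) = 1170
  i=7: min(100*2^7, 1170) = 1170
  i=8: min(100*2^8, 1170) = 1170
  i=9: min(100*2^9, 1170) = 1170

Answer: 100 200 400 800 1170 1170 1170 1170 1170 1170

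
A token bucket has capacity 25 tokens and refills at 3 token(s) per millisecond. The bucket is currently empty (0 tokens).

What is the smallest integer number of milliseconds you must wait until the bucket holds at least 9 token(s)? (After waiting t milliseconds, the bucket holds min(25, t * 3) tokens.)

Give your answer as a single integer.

Answer: 3

Derivation:
Need t * 3 >= 9, so t >= 9/3.
Smallest integer t = ceil(9/3) = 3.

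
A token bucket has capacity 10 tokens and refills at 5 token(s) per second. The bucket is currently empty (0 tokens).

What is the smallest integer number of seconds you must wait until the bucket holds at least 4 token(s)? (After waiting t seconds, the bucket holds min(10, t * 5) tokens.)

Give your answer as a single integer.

Answer: 1

Derivation:
Need t * 5 >= 4, so t >= 4/5.
Smallest integer t = ceil(4/5) = 1.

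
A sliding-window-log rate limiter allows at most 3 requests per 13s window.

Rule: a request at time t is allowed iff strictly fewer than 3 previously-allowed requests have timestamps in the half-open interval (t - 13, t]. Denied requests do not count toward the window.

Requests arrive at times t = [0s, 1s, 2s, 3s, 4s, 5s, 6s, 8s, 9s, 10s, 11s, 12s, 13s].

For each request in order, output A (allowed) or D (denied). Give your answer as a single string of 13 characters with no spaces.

Tracking allowed requests in the window:
  req#1 t=0s: ALLOW
  req#2 t=1s: ALLOW
  req#3 t=2s: ALLOW
  req#4 t=3s: DENY
  req#5 t=4s: DENY
  req#6 t=5s: DENY
  req#7 t=6s: DENY
  req#8 t=8s: DENY
  req#9 t=9s: DENY
  req#10 t=10s: DENY
  req#11 t=11s: DENY
  req#12 t=12s: DENY
  req#13 t=13s: ALLOW

Answer: AAADDDDDDDDDA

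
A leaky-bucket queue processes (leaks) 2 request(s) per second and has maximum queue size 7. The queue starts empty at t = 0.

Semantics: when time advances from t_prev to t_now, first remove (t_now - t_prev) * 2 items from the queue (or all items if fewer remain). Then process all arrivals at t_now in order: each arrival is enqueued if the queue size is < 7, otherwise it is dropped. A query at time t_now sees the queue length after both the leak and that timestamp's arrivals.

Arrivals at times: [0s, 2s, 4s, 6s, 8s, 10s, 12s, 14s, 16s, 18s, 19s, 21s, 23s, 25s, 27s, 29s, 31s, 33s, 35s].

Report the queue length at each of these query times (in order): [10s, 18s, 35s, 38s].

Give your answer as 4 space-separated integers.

Queue lengths at query times:
  query t=10s: backlog = 1
  query t=18s: backlog = 1
  query t=35s: backlog = 1
  query t=38s: backlog = 0

Answer: 1 1 1 0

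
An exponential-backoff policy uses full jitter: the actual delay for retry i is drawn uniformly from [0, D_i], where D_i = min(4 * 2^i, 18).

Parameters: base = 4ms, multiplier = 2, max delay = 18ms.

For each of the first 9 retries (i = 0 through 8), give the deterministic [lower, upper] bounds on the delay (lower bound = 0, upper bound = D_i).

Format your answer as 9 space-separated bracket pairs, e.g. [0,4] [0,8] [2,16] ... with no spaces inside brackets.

Answer: [0,4] [0,8] [0,16] [0,18] [0,18] [0,18] [0,18] [0,18] [0,18]

Derivation:
Computing bounds per retry:
  i=0: D_i=min(4*2^0,18)=4, bounds=[0,4]
  i=1: D_i=min(4*2^1,18)=8, bounds=[0,8]
  i=2: D_i=min(4*2^2,18)=16, bounds=[0,16]
  i=3: D_i=min(4*2^3,18)=18, bounds=[0,18]
  i=4: D_i=min(4*2^4,18)=18, bounds=[0,18]
  i=5: D_i=min(4*2^5,18)=18, bounds=[0,18]
  i=6: D_i=min(4*2^6,18)=18, bounds=[0,18]
  i=7: D_i=min(4*2^7,18)=18, bounds=[0,18]
  i=8: D_i=min(4*2^8,18)=18, bounds=[0,18]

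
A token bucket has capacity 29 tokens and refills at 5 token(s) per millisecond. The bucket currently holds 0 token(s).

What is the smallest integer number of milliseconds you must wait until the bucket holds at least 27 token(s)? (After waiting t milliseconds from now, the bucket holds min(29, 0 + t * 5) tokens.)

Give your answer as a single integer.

Answer: 6

Derivation:
Need 0 + t * 5 >= 27, so t >= 27/5.
Smallest integer t = ceil(27/5) = 6.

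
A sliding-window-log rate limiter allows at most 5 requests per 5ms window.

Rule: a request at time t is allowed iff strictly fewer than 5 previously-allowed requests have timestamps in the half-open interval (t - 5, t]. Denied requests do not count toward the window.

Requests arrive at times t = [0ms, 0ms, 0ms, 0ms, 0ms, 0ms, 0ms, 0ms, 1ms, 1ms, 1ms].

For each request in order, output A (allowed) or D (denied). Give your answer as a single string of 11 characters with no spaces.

Answer: AAAAADDDDDD

Derivation:
Tracking allowed requests in the window:
  req#1 t=0ms: ALLOW
  req#2 t=0ms: ALLOW
  req#3 t=0ms: ALLOW
  req#4 t=0ms: ALLOW
  req#5 t=0ms: ALLOW
  req#6 t=0ms: DENY
  req#7 t=0ms: DENY
  req#8 t=0ms: DENY
  req#9 t=1ms: DENY
  req#10 t=1ms: DENY
  req#11 t=1ms: DENY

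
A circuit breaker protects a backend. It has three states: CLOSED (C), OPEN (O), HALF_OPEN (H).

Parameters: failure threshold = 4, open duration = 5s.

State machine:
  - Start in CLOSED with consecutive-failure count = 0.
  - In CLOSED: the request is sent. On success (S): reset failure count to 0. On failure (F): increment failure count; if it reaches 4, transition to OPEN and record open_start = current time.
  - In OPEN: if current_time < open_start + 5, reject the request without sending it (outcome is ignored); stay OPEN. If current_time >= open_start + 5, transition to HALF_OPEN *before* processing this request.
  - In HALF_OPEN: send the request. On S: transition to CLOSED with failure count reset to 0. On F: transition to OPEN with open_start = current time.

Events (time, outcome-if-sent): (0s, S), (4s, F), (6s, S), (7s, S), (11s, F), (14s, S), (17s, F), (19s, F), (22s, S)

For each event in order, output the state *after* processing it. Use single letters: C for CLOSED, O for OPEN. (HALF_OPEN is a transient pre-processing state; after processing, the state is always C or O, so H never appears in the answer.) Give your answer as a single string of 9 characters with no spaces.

State after each event:
  event#1 t=0s outcome=S: state=CLOSED
  event#2 t=4s outcome=F: state=CLOSED
  event#3 t=6s outcome=S: state=CLOSED
  event#4 t=7s outcome=S: state=CLOSED
  event#5 t=11s outcome=F: state=CLOSED
  event#6 t=14s outcome=S: state=CLOSED
  event#7 t=17s outcome=F: state=CLOSED
  event#8 t=19s outcome=F: state=CLOSED
  event#9 t=22s outcome=S: state=CLOSED

Answer: CCCCCCCCC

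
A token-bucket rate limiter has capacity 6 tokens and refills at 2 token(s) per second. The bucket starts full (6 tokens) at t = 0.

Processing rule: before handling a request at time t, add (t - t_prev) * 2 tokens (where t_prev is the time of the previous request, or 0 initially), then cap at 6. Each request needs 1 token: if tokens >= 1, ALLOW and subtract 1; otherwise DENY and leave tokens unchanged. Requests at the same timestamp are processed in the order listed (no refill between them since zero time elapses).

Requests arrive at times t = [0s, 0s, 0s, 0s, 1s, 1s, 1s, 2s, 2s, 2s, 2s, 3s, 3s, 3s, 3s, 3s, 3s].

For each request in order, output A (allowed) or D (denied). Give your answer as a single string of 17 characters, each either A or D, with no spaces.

Simulating step by step:
  req#1 t=0s: ALLOW
  req#2 t=0s: ALLOW
  req#3 t=0s: ALLOW
  req#4 t=0s: ALLOW
  req#5 t=1s: ALLOW
  req#6 t=1s: ALLOW
  req#7 t=1s: ALLOW
  req#8 t=2s: ALLOW
  req#9 t=2s: ALLOW
  req#10 t=2s: ALLOW
  req#11 t=2s: DENY
  req#12 t=3s: ALLOW
  req#13 t=3s: ALLOW
  req#14 t=3s: DENY
  req#15 t=3s: DENY
  req#16 t=3s: DENY
  req#17 t=3s: DENY

Answer: AAAAAAAAAADAADDDD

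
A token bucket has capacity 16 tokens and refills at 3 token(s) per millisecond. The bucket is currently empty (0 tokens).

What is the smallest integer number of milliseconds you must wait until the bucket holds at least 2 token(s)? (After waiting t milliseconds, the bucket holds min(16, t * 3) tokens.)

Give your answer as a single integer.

Answer: 1

Derivation:
Need t * 3 >= 2, so t >= 2/3.
Smallest integer t = ceil(2/3) = 1.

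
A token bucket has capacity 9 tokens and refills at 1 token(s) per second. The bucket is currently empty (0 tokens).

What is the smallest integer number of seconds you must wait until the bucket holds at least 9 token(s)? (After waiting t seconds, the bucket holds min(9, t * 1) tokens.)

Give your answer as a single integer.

Answer: 9

Derivation:
Need t * 1 >= 9, so t >= 9/1.
Smallest integer t = ceil(9/1) = 9.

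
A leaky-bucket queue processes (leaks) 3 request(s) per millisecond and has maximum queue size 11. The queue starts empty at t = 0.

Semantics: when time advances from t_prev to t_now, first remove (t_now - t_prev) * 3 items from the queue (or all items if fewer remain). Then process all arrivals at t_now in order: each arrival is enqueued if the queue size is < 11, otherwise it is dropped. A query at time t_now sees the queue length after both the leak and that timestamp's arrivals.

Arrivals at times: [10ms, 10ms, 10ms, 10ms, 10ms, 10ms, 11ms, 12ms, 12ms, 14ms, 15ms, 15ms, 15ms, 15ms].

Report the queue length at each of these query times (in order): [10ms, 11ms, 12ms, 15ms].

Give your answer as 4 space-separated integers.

Queue lengths at query times:
  query t=10ms: backlog = 6
  query t=11ms: backlog = 4
  query t=12ms: backlog = 3
  query t=15ms: backlog = 4

Answer: 6 4 3 4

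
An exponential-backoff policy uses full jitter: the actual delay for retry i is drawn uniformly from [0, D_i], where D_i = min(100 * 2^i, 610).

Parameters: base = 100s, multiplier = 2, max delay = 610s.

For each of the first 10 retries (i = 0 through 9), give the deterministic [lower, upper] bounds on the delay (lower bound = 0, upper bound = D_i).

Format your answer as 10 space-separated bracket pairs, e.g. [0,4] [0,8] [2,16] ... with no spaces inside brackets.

Computing bounds per retry:
  i=0: D_i=min(100*2^0,610)=100, bounds=[0,100]
  i=1: D_i=min(100*2^1,610)=200, bounds=[0,200]
  i=2: D_i=min(100*2^2,610)=400, bounds=[0,400]
  i=3: D_i=min(100*2^3,610)=610, bounds=[0,610]
  i=4: D_i=min(100*2^4,610)=610, bounds=[0,610]
  i=5: D_i=min(100*2^5,610)=610, bounds=[0,610]
  i=6: D_i=min(100*2^6,610)=610, bounds=[0,610]
  i=7: D_i=min(100*2^7,610)=610, bounds=[0,610]
  i=8: D_i=min(100*2^8,610)=610, bounds=[0,610]
  i=9: D_i=min(100*2^9,610)=610, bounds=[0,610]

Answer: [0,100] [0,200] [0,400] [0,610] [0,610] [0,610] [0,610] [0,610] [0,610] [0,610]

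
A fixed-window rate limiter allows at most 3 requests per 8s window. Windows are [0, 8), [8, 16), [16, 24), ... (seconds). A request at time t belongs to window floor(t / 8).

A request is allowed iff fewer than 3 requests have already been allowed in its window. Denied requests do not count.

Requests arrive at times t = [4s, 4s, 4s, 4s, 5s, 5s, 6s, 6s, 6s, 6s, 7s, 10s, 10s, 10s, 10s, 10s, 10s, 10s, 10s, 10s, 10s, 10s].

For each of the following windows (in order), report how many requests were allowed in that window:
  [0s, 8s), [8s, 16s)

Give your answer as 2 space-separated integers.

Answer: 3 3

Derivation:
Processing requests:
  req#1 t=4s (window 0): ALLOW
  req#2 t=4s (window 0): ALLOW
  req#3 t=4s (window 0): ALLOW
  req#4 t=4s (window 0): DENY
  req#5 t=5s (window 0): DENY
  req#6 t=5s (window 0): DENY
  req#7 t=6s (window 0): DENY
  req#8 t=6s (window 0): DENY
  req#9 t=6s (window 0): DENY
  req#10 t=6s (window 0): DENY
  req#11 t=7s (window 0): DENY
  req#12 t=10s (window 1): ALLOW
  req#13 t=10s (window 1): ALLOW
  req#14 t=10s (window 1): ALLOW
  req#15 t=10s (window 1): DENY
  req#16 t=10s (window 1): DENY
  req#17 t=10s (window 1): DENY
  req#18 t=10s (window 1): DENY
  req#19 t=10s (window 1): DENY
  req#20 t=10s (window 1): DENY
  req#21 t=10s (window 1): DENY
  req#22 t=10s (window 1): DENY

Allowed counts by window: 3 3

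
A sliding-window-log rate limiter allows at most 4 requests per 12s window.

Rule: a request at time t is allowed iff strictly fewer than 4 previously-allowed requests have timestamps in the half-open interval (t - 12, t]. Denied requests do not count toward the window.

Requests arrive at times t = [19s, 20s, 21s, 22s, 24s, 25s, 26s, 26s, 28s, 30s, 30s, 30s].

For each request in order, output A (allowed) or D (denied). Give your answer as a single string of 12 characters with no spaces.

Answer: AAAADDDDDDDD

Derivation:
Tracking allowed requests in the window:
  req#1 t=19s: ALLOW
  req#2 t=20s: ALLOW
  req#3 t=21s: ALLOW
  req#4 t=22s: ALLOW
  req#5 t=24s: DENY
  req#6 t=25s: DENY
  req#7 t=26s: DENY
  req#8 t=26s: DENY
  req#9 t=28s: DENY
  req#10 t=30s: DENY
  req#11 t=30s: DENY
  req#12 t=30s: DENY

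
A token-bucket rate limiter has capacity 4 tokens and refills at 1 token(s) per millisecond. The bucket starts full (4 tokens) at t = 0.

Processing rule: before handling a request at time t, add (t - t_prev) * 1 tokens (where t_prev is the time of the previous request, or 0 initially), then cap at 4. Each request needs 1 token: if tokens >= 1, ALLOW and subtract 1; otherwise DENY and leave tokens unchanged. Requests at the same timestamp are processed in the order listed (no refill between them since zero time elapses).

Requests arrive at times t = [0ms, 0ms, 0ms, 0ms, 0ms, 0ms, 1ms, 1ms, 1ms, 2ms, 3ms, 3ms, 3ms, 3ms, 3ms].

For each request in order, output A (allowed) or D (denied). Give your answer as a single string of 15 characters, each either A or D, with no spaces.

Simulating step by step:
  req#1 t=0ms: ALLOW
  req#2 t=0ms: ALLOW
  req#3 t=0ms: ALLOW
  req#4 t=0ms: ALLOW
  req#5 t=0ms: DENY
  req#6 t=0ms: DENY
  req#7 t=1ms: ALLOW
  req#8 t=1ms: DENY
  req#9 t=1ms: DENY
  req#10 t=2ms: ALLOW
  req#11 t=3ms: ALLOW
  req#12 t=3ms: DENY
  req#13 t=3ms: DENY
  req#14 t=3ms: DENY
  req#15 t=3ms: DENY

Answer: AAAADDADDAADDDD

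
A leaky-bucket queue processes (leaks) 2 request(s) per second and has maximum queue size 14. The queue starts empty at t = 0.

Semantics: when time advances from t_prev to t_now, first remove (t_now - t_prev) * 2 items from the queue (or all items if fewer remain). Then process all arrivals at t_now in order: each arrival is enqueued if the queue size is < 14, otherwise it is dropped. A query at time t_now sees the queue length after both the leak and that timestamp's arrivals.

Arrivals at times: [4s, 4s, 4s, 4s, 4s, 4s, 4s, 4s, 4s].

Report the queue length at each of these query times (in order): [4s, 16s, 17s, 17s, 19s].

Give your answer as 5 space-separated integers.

Answer: 9 0 0 0 0

Derivation:
Queue lengths at query times:
  query t=4s: backlog = 9
  query t=16s: backlog = 0
  query t=17s: backlog = 0
  query t=17s: backlog = 0
  query t=19s: backlog = 0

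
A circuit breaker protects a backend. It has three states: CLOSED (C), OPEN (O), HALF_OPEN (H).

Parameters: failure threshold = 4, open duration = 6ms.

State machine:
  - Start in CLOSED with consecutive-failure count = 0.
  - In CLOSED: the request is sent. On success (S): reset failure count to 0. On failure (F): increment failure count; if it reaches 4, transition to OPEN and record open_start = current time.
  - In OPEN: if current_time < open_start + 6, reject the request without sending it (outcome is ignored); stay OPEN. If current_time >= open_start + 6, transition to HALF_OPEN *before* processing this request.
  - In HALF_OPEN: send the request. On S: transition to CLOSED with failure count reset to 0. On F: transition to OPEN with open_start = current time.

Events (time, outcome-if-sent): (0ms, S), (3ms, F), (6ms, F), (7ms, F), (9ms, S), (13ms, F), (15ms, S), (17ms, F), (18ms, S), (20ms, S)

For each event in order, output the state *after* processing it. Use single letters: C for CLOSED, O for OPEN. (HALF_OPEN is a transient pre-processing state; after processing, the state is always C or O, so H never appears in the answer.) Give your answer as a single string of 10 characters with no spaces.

State after each event:
  event#1 t=0ms outcome=S: state=CLOSED
  event#2 t=3ms outcome=F: state=CLOSED
  event#3 t=6ms outcome=F: state=CLOSED
  event#4 t=7ms outcome=F: state=CLOSED
  event#5 t=9ms outcome=S: state=CLOSED
  event#6 t=13ms outcome=F: state=CLOSED
  event#7 t=15ms outcome=S: state=CLOSED
  event#8 t=17ms outcome=F: state=CLOSED
  event#9 t=18ms outcome=S: state=CLOSED
  event#10 t=20ms outcome=S: state=CLOSED

Answer: CCCCCCCCCC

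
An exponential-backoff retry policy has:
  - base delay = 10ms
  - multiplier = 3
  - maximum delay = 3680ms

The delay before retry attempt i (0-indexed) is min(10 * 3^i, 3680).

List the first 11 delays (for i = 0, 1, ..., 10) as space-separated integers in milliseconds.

Answer: 10 30 90 270 810 2430 3680 3680 3680 3680 3680

Derivation:
Computing each delay:
  i=0: min(10*3^0, 3680) = 10
  i=1: min(10*3^1, 3680) = 30
  i=2: min(10*3^2, 3680) = 90
  i=3: min(10*3^3, 3680) = 270
  i=4: min(10*3^4, 3680) = 810
  i=5: min(10*3^5, 3680) = 2430
  i=6: min(10*3^6, 3680) = 3680
  i=7: min(10*3^7, 3680) = 3680
  i=8: min(10*3^8, 3680) = 3680
  i=9: min(10*3^9, 3680) = 3680
  i=10: min(10*3^10, 3680) = 3680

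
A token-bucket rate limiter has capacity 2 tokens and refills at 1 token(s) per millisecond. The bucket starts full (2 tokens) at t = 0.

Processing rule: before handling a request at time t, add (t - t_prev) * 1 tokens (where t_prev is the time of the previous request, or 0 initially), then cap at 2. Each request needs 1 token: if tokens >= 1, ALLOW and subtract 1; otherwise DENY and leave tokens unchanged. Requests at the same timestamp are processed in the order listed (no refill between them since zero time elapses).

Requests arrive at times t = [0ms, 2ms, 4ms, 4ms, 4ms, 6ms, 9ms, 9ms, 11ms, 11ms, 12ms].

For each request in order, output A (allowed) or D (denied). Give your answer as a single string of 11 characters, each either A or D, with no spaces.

Answer: AAAADAAAAAA

Derivation:
Simulating step by step:
  req#1 t=0ms: ALLOW
  req#2 t=2ms: ALLOW
  req#3 t=4ms: ALLOW
  req#4 t=4ms: ALLOW
  req#5 t=4ms: DENY
  req#6 t=6ms: ALLOW
  req#7 t=9ms: ALLOW
  req#8 t=9ms: ALLOW
  req#9 t=11ms: ALLOW
  req#10 t=11ms: ALLOW
  req#11 t=12ms: ALLOW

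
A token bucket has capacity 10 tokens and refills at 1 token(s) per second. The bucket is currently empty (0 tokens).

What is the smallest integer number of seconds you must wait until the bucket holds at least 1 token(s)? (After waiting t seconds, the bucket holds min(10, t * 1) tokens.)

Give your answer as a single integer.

Answer: 1

Derivation:
Need t * 1 >= 1, so t >= 1/1.
Smallest integer t = ceil(1/1) = 1.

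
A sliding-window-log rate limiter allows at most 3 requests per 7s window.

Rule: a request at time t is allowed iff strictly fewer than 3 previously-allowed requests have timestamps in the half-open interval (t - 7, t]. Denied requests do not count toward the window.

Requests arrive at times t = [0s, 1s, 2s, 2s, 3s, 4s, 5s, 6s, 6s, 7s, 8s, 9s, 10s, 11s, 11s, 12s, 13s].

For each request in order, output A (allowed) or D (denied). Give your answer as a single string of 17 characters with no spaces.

Tracking allowed requests in the window:
  req#1 t=0s: ALLOW
  req#2 t=1s: ALLOW
  req#3 t=2s: ALLOW
  req#4 t=2s: DENY
  req#5 t=3s: DENY
  req#6 t=4s: DENY
  req#7 t=5s: DENY
  req#8 t=6s: DENY
  req#9 t=6s: DENY
  req#10 t=7s: ALLOW
  req#11 t=8s: ALLOW
  req#12 t=9s: ALLOW
  req#13 t=10s: DENY
  req#14 t=11s: DENY
  req#15 t=11s: DENY
  req#16 t=12s: DENY
  req#17 t=13s: DENY

Answer: AAADDDDDDAAADDDDD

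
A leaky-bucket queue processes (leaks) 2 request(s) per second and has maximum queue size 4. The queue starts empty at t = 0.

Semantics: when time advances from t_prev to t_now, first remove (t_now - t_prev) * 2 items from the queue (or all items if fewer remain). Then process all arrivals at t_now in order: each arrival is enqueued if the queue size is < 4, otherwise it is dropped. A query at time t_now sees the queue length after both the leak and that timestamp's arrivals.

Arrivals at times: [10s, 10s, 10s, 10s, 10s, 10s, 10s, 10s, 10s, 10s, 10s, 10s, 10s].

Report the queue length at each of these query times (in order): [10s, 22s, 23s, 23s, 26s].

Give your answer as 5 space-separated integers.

Queue lengths at query times:
  query t=10s: backlog = 4
  query t=22s: backlog = 0
  query t=23s: backlog = 0
  query t=23s: backlog = 0
  query t=26s: backlog = 0

Answer: 4 0 0 0 0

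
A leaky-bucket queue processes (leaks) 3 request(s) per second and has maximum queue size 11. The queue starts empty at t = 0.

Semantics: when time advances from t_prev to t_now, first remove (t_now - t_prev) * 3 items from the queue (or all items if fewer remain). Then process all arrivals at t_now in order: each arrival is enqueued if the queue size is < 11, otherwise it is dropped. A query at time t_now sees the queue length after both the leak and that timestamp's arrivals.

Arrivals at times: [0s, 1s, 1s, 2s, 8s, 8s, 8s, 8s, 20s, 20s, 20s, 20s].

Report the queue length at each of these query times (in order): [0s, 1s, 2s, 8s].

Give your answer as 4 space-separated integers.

Answer: 1 2 1 4

Derivation:
Queue lengths at query times:
  query t=0s: backlog = 1
  query t=1s: backlog = 2
  query t=2s: backlog = 1
  query t=8s: backlog = 4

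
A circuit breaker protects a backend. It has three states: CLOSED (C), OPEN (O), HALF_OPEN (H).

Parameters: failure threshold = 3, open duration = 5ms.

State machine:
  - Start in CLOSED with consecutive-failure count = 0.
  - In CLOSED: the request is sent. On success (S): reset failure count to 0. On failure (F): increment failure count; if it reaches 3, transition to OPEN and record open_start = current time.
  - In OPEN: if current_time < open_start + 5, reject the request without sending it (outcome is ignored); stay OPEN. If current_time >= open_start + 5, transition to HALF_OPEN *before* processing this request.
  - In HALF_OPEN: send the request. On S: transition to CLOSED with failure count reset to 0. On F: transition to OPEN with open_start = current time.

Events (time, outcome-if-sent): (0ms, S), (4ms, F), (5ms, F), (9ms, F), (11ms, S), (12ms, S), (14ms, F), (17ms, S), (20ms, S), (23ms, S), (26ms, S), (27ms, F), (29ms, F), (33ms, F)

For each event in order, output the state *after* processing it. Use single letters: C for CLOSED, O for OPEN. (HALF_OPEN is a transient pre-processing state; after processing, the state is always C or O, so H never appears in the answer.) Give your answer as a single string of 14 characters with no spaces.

Answer: CCCOOOOOCCCCCO

Derivation:
State after each event:
  event#1 t=0ms outcome=S: state=CLOSED
  event#2 t=4ms outcome=F: state=CLOSED
  event#3 t=5ms outcome=F: state=CLOSED
  event#4 t=9ms outcome=F: state=OPEN
  event#5 t=11ms outcome=S: state=OPEN
  event#6 t=12ms outcome=S: state=OPEN
  event#7 t=14ms outcome=F: state=OPEN
  event#8 t=17ms outcome=S: state=OPEN
  event#9 t=20ms outcome=S: state=CLOSED
  event#10 t=23ms outcome=S: state=CLOSED
  event#11 t=26ms outcome=S: state=CLOSED
  event#12 t=27ms outcome=F: state=CLOSED
  event#13 t=29ms outcome=F: state=CLOSED
  event#14 t=33ms outcome=F: state=OPEN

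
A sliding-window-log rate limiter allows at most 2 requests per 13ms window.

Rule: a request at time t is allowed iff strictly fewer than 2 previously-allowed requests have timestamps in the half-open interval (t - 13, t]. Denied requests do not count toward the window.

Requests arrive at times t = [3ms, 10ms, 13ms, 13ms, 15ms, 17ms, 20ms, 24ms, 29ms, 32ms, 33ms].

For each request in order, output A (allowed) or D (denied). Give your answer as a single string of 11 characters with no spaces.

Answer: AADDDADADAD

Derivation:
Tracking allowed requests in the window:
  req#1 t=3ms: ALLOW
  req#2 t=10ms: ALLOW
  req#3 t=13ms: DENY
  req#4 t=13ms: DENY
  req#5 t=15ms: DENY
  req#6 t=17ms: ALLOW
  req#7 t=20ms: DENY
  req#8 t=24ms: ALLOW
  req#9 t=29ms: DENY
  req#10 t=32ms: ALLOW
  req#11 t=33ms: DENY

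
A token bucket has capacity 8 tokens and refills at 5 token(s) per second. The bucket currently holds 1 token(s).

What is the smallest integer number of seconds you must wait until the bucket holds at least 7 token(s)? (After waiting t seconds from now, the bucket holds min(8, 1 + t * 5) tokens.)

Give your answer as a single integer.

Need 1 + t * 5 >= 7, so t >= 6/5.
Smallest integer t = ceil(6/5) = 2.

Answer: 2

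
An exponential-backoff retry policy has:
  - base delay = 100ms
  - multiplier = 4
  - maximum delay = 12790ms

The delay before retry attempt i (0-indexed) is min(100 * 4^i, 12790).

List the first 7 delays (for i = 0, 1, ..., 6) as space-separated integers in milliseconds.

Computing each delay:
  i=0: min(100*4^0, 12790) = 100
  i=1: min(100*4^1, 12790) = 400
  i=2: min(100*4^2, 12790) = 1600
  i=3: min(100*4^3, 12790) = 6400
  i=4: min(100*4^4, 12790) = 12790
  i=5: min(100*4^5, 12790) = 12790
  i=6: min(100*4^6, 12790) = 12790

Answer: 100 400 1600 6400 12790 12790 12790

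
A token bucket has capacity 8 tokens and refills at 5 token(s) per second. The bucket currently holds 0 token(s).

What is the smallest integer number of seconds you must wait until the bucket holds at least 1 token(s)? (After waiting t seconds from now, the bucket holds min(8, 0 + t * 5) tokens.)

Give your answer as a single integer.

Answer: 1

Derivation:
Need 0 + t * 5 >= 1, so t >= 1/5.
Smallest integer t = ceil(1/5) = 1.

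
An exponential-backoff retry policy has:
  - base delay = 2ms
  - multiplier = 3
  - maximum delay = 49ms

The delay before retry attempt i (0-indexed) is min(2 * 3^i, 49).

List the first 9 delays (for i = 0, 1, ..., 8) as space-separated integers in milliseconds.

Computing each delay:
  i=0: min(2*3^0, 49) = 2
  i=1: min(2*3^1, 49) = 6
  i=2: min(2*3^2, 49) = 18
  i=3: min(2*3^3, 49) = 49
  i=4: min(2*3^4, 49) = 49
  i=5: min(2*3^5, 49) = 49
  i=6: min(2*3^6, 49) = 49
  i=7: min(2*3^7, 49) = 49
  i=8: min(2*3^8, 49) = 49

Answer: 2 6 18 49 49 49 49 49 49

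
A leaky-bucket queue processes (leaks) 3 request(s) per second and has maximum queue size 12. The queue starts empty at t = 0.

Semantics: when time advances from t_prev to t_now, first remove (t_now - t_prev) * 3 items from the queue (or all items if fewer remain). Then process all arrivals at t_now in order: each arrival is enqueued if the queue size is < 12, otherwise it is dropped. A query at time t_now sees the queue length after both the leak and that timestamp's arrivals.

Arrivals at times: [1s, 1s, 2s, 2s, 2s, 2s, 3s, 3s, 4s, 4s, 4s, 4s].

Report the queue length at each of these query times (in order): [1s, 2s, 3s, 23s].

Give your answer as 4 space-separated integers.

Queue lengths at query times:
  query t=1s: backlog = 2
  query t=2s: backlog = 4
  query t=3s: backlog = 3
  query t=23s: backlog = 0

Answer: 2 4 3 0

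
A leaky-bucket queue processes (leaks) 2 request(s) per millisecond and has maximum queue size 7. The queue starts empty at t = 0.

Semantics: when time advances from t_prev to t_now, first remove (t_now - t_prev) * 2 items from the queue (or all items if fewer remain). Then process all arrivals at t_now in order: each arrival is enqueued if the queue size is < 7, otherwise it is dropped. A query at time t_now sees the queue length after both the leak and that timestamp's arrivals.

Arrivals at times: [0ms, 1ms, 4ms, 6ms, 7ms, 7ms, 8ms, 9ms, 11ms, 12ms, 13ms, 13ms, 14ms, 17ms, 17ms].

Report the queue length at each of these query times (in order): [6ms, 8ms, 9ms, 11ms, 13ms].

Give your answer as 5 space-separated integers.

Queue lengths at query times:
  query t=6ms: backlog = 1
  query t=8ms: backlog = 1
  query t=9ms: backlog = 1
  query t=11ms: backlog = 1
  query t=13ms: backlog = 2

Answer: 1 1 1 1 2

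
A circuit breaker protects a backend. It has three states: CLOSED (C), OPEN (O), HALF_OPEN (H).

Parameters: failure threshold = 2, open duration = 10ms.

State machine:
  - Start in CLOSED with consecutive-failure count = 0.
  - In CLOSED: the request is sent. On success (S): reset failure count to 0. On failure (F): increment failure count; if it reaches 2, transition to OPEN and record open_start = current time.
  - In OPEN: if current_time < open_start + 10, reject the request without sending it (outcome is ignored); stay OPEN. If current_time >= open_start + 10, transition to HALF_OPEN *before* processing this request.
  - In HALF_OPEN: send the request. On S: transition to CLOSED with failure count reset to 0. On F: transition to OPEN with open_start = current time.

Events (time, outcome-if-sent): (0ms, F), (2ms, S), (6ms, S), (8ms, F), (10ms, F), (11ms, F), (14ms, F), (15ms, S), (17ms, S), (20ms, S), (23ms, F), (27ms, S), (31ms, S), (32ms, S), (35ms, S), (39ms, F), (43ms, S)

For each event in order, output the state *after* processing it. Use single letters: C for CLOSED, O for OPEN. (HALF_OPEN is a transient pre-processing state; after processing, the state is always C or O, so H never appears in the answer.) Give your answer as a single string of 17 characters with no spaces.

State after each event:
  event#1 t=0ms outcome=F: state=CLOSED
  event#2 t=2ms outcome=S: state=CLOSED
  event#3 t=6ms outcome=S: state=CLOSED
  event#4 t=8ms outcome=F: state=CLOSED
  event#5 t=10ms outcome=F: state=OPEN
  event#6 t=11ms outcome=F: state=OPEN
  event#7 t=14ms outcome=F: state=OPEN
  event#8 t=15ms outcome=S: state=OPEN
  event#9 t=17ms outcome=S: state=OPEN
  event#10 t=20ms outcome=S: state=CLOSED
  event#11 t=23ms outcome=F: state=CLOSED
  event#12 t=27ms outcome=S: state=CLOSED
  event#13 t=31ms outcome=S: state=CLOSED
  event#14 t=32ms outcome=S: state=CLOSED
  event#15 t=35ms outcome=S: state=CLOSED
  event#16 t=39ms outcome=F: state=CLOSED
  event#17 t=43ms outcome=S: state=CLOSED

Answer: CCCCOOOOOCCCCCCCC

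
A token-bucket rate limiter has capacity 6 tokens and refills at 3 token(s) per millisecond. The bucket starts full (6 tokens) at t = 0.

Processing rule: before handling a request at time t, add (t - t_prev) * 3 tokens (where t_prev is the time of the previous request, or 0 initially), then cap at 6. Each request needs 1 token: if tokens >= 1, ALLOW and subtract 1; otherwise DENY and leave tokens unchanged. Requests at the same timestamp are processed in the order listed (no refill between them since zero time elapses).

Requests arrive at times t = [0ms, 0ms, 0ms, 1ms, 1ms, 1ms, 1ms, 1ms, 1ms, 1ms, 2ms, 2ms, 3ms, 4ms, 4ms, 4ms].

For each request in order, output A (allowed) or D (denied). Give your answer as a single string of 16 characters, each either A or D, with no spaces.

Simulating step by step:
  req#1 t=0ms: ALLOW
  req#2 t=0ms: ALLOW
  req#3 t=0ms: ALLOW
  req#4 t=1ms: ALLOW
  req#5 t=1ms: ALLOW
  req#6 t=1ms: ALLOW
  req#7 t=1ms: ALLOW
  req#8 t=1ms: ALLOW
  req#9 t=1ms: ALLOW
  req#10 t=1ms: DENY
  req#11 t=2ms: ALLOW
  req#12 t=2ms: ALLOW
  req#13 t=3ms: ALLOW
  req#14 t=4ms: ALLOW
  req#15 t=4ms: ALLOW
  req#16 t=4ms: ALLOW

Answer: AAAAAAAAADAAAAAA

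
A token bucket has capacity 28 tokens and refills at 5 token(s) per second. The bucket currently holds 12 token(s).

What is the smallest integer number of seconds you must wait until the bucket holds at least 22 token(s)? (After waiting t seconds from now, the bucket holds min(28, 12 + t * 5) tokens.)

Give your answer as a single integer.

Answer: 2

Derivation:
Need 12 + t * 5 >= 22, so t >= 10/5.
Smallest integer t = ceil(10/5) = 2.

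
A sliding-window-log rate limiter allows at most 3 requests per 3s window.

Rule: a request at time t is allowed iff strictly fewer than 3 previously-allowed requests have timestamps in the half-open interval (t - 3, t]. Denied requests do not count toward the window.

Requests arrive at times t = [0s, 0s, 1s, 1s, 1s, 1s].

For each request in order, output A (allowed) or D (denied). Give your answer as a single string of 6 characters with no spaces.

Answer: AAADDD

Derivation:
Tracking allowed requests in the window:
  req#1 t=0s: ALLOW
  req#2 t=0s: ALLOW
  req#3 t=1s: ALLOW
  req#4 t=1s: DENY
  req#5 t=1s: DENY
  req#6 t=1s: DENY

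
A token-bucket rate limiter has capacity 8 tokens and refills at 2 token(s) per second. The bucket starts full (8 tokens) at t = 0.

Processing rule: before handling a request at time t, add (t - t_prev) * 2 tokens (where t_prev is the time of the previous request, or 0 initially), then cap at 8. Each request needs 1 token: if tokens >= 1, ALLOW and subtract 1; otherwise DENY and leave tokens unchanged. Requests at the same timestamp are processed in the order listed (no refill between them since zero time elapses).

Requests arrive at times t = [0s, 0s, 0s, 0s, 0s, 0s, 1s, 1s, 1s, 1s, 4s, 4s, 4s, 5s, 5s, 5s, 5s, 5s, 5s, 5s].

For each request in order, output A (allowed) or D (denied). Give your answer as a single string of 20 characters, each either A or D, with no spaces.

Answer: AAAAAAAAAAAAAAAAAADD

Derivation:
Simulating step by step:
  req#1 t=0s: ALLOW
  req#2 t=0s: ALLOW
  req#3 t=0s: ALLOW
  req#4 t=0s: ALLOW
  req#5 t=0s: ALLOW
  req#6 t=0s: ALLOW
  req#7 t=1s: ALLOW
  req#8 t=1s: ALLOW
  req#9 t=1s: ALLOW
  req#10 t=1s: ALLOW
  req#11 t=4s: ALLOW
  req#12 t=4s: ALLOW
  req#13 t=4s: ALLOW
  req#14 t=5s: ALLOW
  req#15 t=5s: ALLOW
  req#16 t=5s: ALLOW
  req#17 t=5s: ALLOW
  req#18 t=5s: ALLOW
  req#19 t=5s: DENY
  req#20 t=5s: DENY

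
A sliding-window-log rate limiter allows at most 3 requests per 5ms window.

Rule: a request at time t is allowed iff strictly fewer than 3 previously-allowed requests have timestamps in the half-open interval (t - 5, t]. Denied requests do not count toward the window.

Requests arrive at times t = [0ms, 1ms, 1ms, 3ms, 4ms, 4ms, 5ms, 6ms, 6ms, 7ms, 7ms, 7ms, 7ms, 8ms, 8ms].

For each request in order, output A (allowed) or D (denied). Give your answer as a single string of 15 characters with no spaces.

Tracking allowed requests in the window:
  req#1 t=0ms: ALLOW
  req#2 t=1ms: ALLOW
  req#3 t=1ms: ALLOW
  req#4 t=3ms: DENY
  req#5 t=4ms: DENY
  req#6 t=4ms: DENY
  req#7 t=5ms: ALLOW
  req#8 t=6ms: ALLOW
  req#9 t=6ms: ALLOW
  req#10 t=7ms: DENY
  req#11 t=7ms: DENY
  req#12 t=7ms: DENY
  req#13 t=7ms: DENY
  req#14 t=8ms: DENY
  req#15 t=8ms: DENY

Answer: AAADDDAAADDDDDD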